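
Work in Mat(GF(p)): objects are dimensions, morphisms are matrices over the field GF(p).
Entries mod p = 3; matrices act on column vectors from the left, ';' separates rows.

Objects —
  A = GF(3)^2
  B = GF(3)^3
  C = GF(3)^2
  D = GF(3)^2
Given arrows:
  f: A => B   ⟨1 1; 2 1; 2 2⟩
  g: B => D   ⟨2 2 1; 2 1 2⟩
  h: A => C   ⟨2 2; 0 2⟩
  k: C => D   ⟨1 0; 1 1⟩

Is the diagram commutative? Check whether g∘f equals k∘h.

1) trace f;g:
  e0=⟨1,0⟩ f=>⟨1,2,2⟩ g=>⟨2,2⟩
  e1=⟨0,1⟩ f=>⟨1,1,2⟩ g=>⟨0,1⟩
  result₁ = ⟨2 0; 2 1⟩
2) trace h;k:
  e0=⟨1,0⟩ h=>⟨2,0⟩ k=>⟨2,2⟩
  e1=⟨0,1⟩ h=>⟨2,2⟩ k=>⟨2,1⟩
  result₂ = ⟨2 2; 2 1⟩
Equal? differ; not commutative

Answer: DOES NOT COMMUTE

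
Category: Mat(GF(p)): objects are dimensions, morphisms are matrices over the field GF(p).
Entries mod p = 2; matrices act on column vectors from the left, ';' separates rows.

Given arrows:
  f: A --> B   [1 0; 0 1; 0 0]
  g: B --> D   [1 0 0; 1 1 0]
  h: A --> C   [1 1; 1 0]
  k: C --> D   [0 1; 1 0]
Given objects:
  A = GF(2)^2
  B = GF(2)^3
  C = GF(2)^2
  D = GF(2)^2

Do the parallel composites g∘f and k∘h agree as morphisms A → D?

Answer: COMMUTES

Work:
1) trace f;g:
  e0=⟨1,0⟩ f-->⟨1,0,0⟩ g-->⟨1,1⟩
  e1=⟨0,1⟩ f-->⟨0,1,0⟩ g-->⟨0,1⟩
  composite₁ = [1 0; 1 1]
2) trace h;k:
  e0=⟨1,0⟩ h-->⟨1,1⟩ k-->⟨1,1⟩
  e1=⟨0,1⟩ h-->⟨1,0⟩ k-->⟨0,1⟩
  composite₂ = [1 0; 1 1]
Equal? same morphism ✓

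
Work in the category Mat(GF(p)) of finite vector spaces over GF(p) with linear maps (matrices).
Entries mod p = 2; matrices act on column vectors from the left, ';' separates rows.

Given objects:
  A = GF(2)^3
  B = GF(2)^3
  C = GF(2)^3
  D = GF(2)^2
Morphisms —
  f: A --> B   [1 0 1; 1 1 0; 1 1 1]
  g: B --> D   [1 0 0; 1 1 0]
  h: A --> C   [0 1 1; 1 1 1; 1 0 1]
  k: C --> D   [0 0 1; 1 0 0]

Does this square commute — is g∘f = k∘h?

Answer: COMMUTES

Work:
Along f;g (path 1):
  e0=[1,0,0] f-->[1,1,1] g-->[1,0]
  e1=[0,1,0] f-->[0,1,1] g-->[0,1]
  e2=[0,0,1] f-->[1,0,1] g-->[1,1]
  result₁ = [1 0 1; 0 1 1]
Along h;k (path 2):
  e0=[1,0,0] h-->[0,1,1] k-->[1,0]
  e1=[0,1,0] h-->[1,1,0] k-->[0,1]
  e2=[0,0,1] h-->[1,1,1] k-->[1,1]
  result₂ = [1 0 1; 0 1 1]
Equal? same morphism ✓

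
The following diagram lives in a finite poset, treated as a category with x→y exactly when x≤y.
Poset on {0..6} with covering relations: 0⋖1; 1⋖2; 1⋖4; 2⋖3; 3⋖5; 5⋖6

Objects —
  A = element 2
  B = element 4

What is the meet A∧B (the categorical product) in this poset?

Answer: A∧B = 1

Work:
Lower bounds of A=2 and B=4: {0,1}
  0 ⊑ 1
  1 ⊑ 1
glb = 1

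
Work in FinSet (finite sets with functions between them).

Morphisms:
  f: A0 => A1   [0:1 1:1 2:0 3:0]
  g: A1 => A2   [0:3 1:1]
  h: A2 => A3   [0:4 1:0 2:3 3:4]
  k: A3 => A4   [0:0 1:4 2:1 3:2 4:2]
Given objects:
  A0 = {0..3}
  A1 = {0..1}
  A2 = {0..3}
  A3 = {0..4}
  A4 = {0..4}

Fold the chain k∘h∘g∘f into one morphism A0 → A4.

  0 f=>1 g=>1 h=>0 k=>0
  1 f=>1 g=>1 h=>0 k=>0
  2 f=>0 g=>3 h=>4 k=>2
  3 f=>0 g=>3 h=>4 k=>2
composite: [0:0 1:0 2:2 3:2]

Answer: [0:0 1:0 2:2 3:2]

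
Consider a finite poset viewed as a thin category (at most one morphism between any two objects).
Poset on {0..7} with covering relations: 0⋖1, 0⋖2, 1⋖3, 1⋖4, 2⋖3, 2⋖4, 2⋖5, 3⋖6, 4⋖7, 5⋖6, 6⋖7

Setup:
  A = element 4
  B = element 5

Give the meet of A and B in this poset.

Answer: A∧B = 2

Derivation:
Lower bounds of A=4 and B=5: {0,2}
  0 ≤ 2
  2 ≤ 2
glb = 2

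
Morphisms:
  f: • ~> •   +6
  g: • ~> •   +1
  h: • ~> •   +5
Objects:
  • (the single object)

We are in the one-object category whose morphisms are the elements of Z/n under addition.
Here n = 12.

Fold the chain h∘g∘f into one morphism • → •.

  0 +6≡6 +1≡7 +5≡0  (mod 12)
⟦path⟧: +0

Answer: +0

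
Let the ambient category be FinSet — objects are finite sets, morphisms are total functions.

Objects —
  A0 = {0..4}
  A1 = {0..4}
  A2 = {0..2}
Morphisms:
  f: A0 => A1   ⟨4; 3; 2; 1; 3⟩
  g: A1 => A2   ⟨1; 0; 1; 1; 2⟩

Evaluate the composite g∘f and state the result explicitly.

  0 f=>4 g=>2
  1 f=>3 g=>1
  2 f=>2 g=>1
  3 f=>1 g=>0
  4 f=>3 g=>1
result: ⟨2; 1; 1; 0; 1⟩

Answer: ⟨2; 1; 1; 0; 1⟩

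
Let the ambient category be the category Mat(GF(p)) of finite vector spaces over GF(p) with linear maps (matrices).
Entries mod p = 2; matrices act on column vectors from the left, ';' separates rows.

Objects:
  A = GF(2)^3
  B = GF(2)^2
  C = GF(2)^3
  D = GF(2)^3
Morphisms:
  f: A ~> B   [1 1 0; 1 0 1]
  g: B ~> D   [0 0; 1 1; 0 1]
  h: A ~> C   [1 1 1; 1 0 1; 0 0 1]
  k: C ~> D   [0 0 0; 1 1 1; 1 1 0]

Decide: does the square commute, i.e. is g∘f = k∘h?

Along f;g (path 1):
  e0=[1,0,0] f~>[1,1] g~>[0,0,1]
  e1=[0,1,0] f~>[1,0] g~>[0,1,0]
  e2=[0,0,1] f~>[0,1] g~>[0,1,1]
  result₁ = [0 0 0; 0 1 1; 1 0 1]
Along h;k (path 2):
  e0=[1,0,0] h~>[1,1,0] k~>[0,0,0]
  e1=[0,1,0] h~>[1,0,0] k~>[0,1,1]
  e2=[0,0,1] h~>[1,1,1] k~>[0,1,0]
  result₂ = [0 0 0; 0 1 1; 0 1 0]
Equal? differ; not commutative

Answer: DOES NOT COMMUTE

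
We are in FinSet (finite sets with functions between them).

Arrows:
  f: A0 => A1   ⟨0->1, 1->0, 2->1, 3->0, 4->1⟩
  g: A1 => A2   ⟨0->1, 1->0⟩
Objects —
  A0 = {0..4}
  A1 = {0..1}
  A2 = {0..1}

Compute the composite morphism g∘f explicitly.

Answer: ⟨0->0, 1->1, 2->0, 3->1, 4->0⟩

Derivation:
  0 f=>1 g=>0
  1 f=>0 g=>1
  2 f=>1 g=>0
  3 f=>0 g=>1
  4 f=>1 g=>0
⟦path⟧: ⟨0->0, 1->1, 2->0, 3->1, 4->0⟩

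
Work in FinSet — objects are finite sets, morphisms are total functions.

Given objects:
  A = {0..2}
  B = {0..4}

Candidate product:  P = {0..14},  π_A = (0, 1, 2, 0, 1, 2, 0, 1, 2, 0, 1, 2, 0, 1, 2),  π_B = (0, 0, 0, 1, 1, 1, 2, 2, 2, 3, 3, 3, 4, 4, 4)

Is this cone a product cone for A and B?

Answer: VALID PRODUCT

Work:
|A|·|B| = 3·5 = 15;  |P| = 15
Check the pairing map k ↦ (π_A(k), π_B(k)):
  0 ↦ (0,0)
  1 ↦ (1,0)
  2 ↦ (2,0)
  3 ↦ (0,1)
  4 ↦ (1,1)
  5 ↦ (2,1)
  6 ↦ (0,2)
  7 ↦ (1,2)
  8 ↦ (2,2)
  9 ↦ (0,3)
  10 ↦ (1,3)
  11 ↦ (2,3)
  12 ↦ (0,4)
  13 ↦ (1,4)
  14 ↦ (2,4)
distinct pairs in image: 15 / 15 needed
  → bijection onto A×B; projections well-typed.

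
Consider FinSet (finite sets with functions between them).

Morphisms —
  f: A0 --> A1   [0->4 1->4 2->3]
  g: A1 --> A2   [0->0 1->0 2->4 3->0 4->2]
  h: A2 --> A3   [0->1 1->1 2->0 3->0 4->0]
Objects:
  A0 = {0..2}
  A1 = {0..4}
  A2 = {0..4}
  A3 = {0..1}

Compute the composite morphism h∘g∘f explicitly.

Answer: [0->0 1->0 2->1]

Work:
  0 f-->4 g-->2 h-->0
  1 f-->4 g-->2 h-->0
  2 f-->3 g-->0 h-->1
⟦path⟧: [0->0 1->0 2->1]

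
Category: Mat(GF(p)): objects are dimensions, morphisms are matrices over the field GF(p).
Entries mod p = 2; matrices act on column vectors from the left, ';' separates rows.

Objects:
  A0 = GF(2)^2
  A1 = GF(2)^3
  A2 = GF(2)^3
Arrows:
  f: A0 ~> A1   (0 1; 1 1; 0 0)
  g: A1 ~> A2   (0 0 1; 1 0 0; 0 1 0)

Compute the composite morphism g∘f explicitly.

  e0=[1,0] f~>[0,1,0] g~>[0,0,1]
  e1=[0,1] f~>[1,1,0] g~>[0,1,1]
result: (0 0; 0 1; 1 1)

Answer: (0 0; 0 1; 1 1)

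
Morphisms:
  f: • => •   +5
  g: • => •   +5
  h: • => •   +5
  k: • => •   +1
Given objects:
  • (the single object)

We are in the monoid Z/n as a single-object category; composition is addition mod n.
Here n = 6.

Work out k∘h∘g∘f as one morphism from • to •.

  0 +5≡5 +5≡4 +5≡3 +1≡4  (mod 6)
composite: +4

Answer: +4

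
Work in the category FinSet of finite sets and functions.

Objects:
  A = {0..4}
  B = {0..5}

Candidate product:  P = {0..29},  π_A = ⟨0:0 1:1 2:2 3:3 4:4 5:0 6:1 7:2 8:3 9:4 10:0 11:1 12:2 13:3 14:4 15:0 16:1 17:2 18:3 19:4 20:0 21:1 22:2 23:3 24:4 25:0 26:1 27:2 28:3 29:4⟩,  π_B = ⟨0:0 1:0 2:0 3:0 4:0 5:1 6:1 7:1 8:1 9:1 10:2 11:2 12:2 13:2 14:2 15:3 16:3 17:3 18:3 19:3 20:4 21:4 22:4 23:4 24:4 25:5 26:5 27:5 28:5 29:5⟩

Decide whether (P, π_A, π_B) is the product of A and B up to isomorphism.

|A|·|B| = 5·6 = 30;  |P| = 30
Check the pairing map k ↦ (π_A(k), π_B(k)):
  0 : (0,0)
  1 : (1,0)
  2 : (2,0)
  3 : (3,0)
  4 : (4,0)
  5 : (0,1)
  6 : (1,1)
  7 : (2,1)
  8 : (3,1)
  9 : (4,1)
  10 : (0,2)
  11 : (1,2)
  12 : (2,2)
  13 : (3,2)
  14 : (4,2)
  15 : (0,3)
  16 : (1,3)
  17 : (2,3)
  18 : (3,3)
  19 : (4,3)
  20 : (0,4)
  21 : (1,4)
  22 : (2,4)
  23 : (3,4)
  24 : (4,4)
  25 : (0,5)
  26 : (1,5)
  27 : (2,5)
  28 : (3,5)
  29 : (4,5)
distinct pairs in image: 30 / 30 needed
  → bijection onto A×B; projections well-typed.

Answer: VALID PRODUCT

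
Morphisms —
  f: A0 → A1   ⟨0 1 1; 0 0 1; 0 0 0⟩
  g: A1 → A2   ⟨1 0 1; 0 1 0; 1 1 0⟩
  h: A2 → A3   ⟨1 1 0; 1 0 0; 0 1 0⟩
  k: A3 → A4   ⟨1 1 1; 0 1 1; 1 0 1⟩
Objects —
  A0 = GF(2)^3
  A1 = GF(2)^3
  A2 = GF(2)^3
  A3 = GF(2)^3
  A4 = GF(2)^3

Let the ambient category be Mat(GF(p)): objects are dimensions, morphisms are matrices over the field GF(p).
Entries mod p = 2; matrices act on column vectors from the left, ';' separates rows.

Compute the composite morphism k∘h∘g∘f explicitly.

  e0=(1,0,0) f→(0,0,0) g→(0,0,0) h→(0,0,0) k→(0,0,0)
  e1=(0,1,0) f→(1,0,0) g→(1,0,1) h→(1,1,0) k→(0,1,1)
  e2=(0,0,1) f→(1,1,0) g→(1,1,0) h→(0,1,1) k→(0,0,1)
composite: ⟨0 0 0; 0 1 0; 0 1 1⟩

Answer: ⟨0 0 0; 0 1 0; 0 1 1⟩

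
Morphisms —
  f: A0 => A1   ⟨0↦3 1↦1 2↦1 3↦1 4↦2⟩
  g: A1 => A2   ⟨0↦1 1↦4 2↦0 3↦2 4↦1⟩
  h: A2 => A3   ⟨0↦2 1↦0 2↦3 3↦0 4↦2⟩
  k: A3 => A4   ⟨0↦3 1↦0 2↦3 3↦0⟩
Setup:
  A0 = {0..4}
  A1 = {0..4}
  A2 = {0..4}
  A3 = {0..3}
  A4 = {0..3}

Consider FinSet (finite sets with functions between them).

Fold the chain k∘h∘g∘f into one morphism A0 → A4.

  0 f=>3 g=>2 h=>3 k=>0
  1 f=>1 g=>4 h=>2 k=>3
  2 f=>1 g=>4 h=>2 k=>3
  3 f=>1 g=>4 h=>2 k=>3
  4 f=>2 g=>0 h=>2 k=>3
⟦path⟧: ⟨0↦0 1↦3 2↦3 3↦3 4↦3⟩

Answer: ⟨0↦0 1↦3 2↦3 3↦3 4↦3⟩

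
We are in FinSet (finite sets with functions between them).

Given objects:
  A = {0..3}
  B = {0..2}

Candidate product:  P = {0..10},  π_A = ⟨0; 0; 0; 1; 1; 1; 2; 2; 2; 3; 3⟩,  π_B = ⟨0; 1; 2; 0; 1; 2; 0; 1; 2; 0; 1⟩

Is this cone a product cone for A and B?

Answer: NOT A VALID PRODUCT — |P|=11 ≠ |A|·|B|=12

Work:
|A|·|B| = 4·3 = 12;  |P| = 11
  → cardinalities differ; no bijection possible.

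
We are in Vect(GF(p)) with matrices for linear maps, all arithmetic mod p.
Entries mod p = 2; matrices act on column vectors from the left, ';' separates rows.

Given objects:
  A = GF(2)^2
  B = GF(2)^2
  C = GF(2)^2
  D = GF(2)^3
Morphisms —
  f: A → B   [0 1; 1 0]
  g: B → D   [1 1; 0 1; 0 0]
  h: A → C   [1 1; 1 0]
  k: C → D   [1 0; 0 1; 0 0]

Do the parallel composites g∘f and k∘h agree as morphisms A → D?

Along f;g (path 1):
  e0=(1,0) f→(0,1) g→(1,1,0)
  e1=(0,1) f→(1,0) g→(1,0,0)
  composite₁ = [1 1; 1 0; 0 0]
Along h;k (path 2):
  e0=(1,0) h→(1,1) k→(1,1,0)
  e1=(0,1) h→(1,0) k→(1,0,0)
  composite₂ = [1 1; 1 0; 0 0]
Equal? same morphism ✓

Answer: COMMUTES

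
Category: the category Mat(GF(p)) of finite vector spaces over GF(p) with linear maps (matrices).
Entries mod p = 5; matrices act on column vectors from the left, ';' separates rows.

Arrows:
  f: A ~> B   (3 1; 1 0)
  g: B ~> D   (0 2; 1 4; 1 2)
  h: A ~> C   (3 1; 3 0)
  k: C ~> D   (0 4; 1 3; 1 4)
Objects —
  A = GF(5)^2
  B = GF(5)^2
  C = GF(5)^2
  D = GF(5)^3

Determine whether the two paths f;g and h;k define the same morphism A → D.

Answer: COMMUTES

Trace:
Path 1 = f;g:
  e0=⟨1,0⟩ f~>⟨3,1⟩ g~>⟨2,2,0⟩
  e1=⟨0,1⟩ f~>⟨1,0⟩ g~>⟨0,1,1⟩
  composite₁ = (2 0; 2 1; 0 1)
Path 2 = h;k:
  e0=⟨1,0⟩ h~>⟨3,3⟩ k~>⟨2,2,0⟩
  e1=⟨0,1⟩ h~>⟨1,0⟩ k~>⟨0,1,1⟩
  composite₂ = (2 0; 2 1; 0 1)
Equal? YES — commutes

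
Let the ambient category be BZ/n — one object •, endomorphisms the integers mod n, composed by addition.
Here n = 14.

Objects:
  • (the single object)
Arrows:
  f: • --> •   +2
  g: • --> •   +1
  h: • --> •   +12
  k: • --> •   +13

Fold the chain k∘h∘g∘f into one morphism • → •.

Answer: +0

Derivation:
  0 +2≡2 +1≡3 +12≡1 +13≡0  (mod 14)
composite: +0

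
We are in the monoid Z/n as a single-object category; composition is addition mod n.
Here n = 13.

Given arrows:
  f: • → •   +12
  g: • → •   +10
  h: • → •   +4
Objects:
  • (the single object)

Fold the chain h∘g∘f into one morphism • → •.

  0 +12≡12 +10≡9 +4≡0  (mod 13)
composite: +0

Answer: +0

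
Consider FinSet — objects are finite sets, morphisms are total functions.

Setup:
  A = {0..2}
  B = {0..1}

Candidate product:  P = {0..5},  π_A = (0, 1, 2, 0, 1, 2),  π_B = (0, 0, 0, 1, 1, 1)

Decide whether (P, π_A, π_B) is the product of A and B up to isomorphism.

Answer: VALID PRODUCT

Derivation:
|A|·|B| = 3·2 = 6;  |P| = 6
Check the pairing map k ↦ (π_A(k), π_B(k)):
  0 : (0,0)
  1 : (1,0)
  2 : (2,0)
  3 : (0,1)
  4 : (1,1)
  5 : (2,1)
distinct pairs in image: 6 / 6 needed
  → bijection onto A×B; projections well-typed.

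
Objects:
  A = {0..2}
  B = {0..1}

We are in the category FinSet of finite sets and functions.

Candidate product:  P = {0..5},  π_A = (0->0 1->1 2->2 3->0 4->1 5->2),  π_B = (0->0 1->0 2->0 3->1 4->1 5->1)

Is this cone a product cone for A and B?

|A|·|B| = 3·2 = 6;  |P| = 6
Check the pairing map k ↦ (π_A(k), π_B(k)):
  0 -> (0,0)
  1 -> (1,0)
  2 -> (2,0)
  3 -> (0,1)
  4 -> (1,1)
  5 -> (2,1)
distinct pairs in image: 6 / 6 needed
  → bijection onto A×B; projections well-typed.

Answer: VALID PRODUCT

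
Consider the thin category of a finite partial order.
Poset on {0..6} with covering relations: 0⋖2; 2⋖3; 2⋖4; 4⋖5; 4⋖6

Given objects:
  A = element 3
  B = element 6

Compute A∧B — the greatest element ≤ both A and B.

Lower bounds of A=3 and B=6: {0,2}
  0 ≤ 2
  2 ≤ 2
glb = 2

Answer: A∧B = 2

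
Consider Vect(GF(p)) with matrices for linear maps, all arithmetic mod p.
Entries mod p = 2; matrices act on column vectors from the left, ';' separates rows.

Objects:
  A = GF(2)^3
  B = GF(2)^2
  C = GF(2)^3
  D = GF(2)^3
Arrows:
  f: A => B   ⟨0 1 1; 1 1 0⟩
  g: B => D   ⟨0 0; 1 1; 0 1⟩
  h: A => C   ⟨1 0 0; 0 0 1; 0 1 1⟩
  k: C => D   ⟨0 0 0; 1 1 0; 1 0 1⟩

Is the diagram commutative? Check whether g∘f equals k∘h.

Answer: DOES NOT COMMUTE

Work:
Along f;g (path 1):
  e0=(1,0,0) f=>(0,1) g=>(0,1,1)
  e1=(0,1,0) f=>(1,1) g=>(0,0,1)
  e2=(0,0,1) f=>(1,0) g=>(0,1,0)
  result₁ = ⟨0 0 0; 1 0 1; 1 1 0⟩
Along h;k (path 2):
  e0=(1,0,0) h=>(1,0,0) k=>(0,1,1)
  e1=(0,1,0) h=>(0,0,1) k=>(0,0,1)
  e2=(0,0,1) h=>(0,1,1) k=>(0,1,1)
  result₂ = ⟨0 0 0; 1 0 1; 1 1 1⟩
Equal? distinct morphisms ✗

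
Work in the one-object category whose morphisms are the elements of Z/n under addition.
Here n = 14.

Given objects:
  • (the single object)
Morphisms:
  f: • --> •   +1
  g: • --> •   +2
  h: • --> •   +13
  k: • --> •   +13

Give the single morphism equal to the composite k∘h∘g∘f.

  0 +1≡1 +2≡3 +13≡2 +13≡1  (mod 14)
result: +1

Answer: +1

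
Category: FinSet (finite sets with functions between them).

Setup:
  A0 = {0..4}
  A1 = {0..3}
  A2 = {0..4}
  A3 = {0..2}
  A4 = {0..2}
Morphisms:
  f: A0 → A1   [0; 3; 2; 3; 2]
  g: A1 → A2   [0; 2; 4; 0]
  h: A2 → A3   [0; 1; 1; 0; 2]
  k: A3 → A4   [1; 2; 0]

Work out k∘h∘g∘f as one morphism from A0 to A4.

Answer: [1; 1; 0; 1; 0]

Trace:
  0 f→0 g→0 h→0 k→1
  1 f→3 g→0 h→0 k→1
  2 f→2 g→4 h→2 k→0
  3 f→3 g→0 h→0 k→1
  4 f→2 g→4 h→2 k→0
composite: [1; 1; 0; 1; 0]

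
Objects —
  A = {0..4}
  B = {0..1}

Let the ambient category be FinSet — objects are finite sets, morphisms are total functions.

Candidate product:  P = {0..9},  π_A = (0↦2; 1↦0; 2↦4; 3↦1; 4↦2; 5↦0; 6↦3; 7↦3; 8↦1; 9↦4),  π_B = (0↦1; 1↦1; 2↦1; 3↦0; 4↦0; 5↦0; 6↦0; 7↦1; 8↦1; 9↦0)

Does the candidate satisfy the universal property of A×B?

|A|·|B| = 5·2 = 10;  |P| = 10
Check the pairing map k ↦ (π_A(k), π_B(k)):
  0 ↦ (2,1)
  1 ↦ (0,1)
  2 ↦ (4,1)
  3 ↦ (1,0)
  4 ↦ (2,0)
  5 ↦ (0,0)
  6 ↦ (3,0)
  7 ↦ (3,1)
  8 ↦ (1,1)
  9 ↦ (4,0)
distinct pairs in image: 10 / 10 needed
  → bijection onto A×B; projections well-typed.

Answer: VALID PRODUCT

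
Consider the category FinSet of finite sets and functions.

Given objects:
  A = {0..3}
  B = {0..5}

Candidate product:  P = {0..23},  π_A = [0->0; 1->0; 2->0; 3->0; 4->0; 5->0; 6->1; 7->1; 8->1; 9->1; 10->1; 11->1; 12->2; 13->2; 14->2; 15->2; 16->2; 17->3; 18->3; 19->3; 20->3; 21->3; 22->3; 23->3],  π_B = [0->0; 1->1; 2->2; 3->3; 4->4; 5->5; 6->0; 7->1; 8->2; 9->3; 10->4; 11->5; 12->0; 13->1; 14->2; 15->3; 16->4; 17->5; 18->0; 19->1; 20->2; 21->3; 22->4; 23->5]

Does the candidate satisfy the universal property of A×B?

Answer: NOT A VALID PRODUCT — duplicate pair at indices 23,17

Trace:
|A|·|B| = 4·6 = 24;  |P| = 24
Check the pairing map k ↦ (π_A(k), π_B(k)):
  0 -> (0,0)
  1 -> (0,1)
  2 -> (0,2)
  3 -> (0,3)
  4 -> (0,4)
  5 -> (0,5)
  6 -> (1,0)
  7 -> (1,1)
  8 -> (1,2)
  9 -> (1,3)
  10 -> (1,4)
  11 -> (1,5)
  12 -> (2,0)
  13 -> (2,1)
  14 -> (2,2)
  15 -> (2,3)
  16 -> (2,4)
  17 -> (3,5)
  18 -> (3,0)
  19 -> (3,1)
  20 -> (3,2)
  21 -> (3,3)
  22 -> (3,4)
  23 -> (3,5)  ✗ repeats pair of k=17
distinct pairs in image: 23 / 24 needed
  → (3,5) hit at k=17 and k=23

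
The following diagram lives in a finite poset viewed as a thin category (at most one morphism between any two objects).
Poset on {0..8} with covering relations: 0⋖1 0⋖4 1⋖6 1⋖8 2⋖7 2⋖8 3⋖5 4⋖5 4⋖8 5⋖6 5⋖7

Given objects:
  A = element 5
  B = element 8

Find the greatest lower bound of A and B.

Answer: A∧B = 4

Trace:
Common predecessors of 5,8: {0,4}
  0 <= 4
  4 <= 4
glb = 4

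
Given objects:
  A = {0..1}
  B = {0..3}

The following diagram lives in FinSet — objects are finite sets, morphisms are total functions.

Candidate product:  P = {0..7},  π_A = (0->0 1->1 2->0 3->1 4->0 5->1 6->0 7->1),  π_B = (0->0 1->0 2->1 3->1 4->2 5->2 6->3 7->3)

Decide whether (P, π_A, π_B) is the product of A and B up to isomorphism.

Answer: VALID PRODUCT

Trace:
|A|·|B| = 2·4 = 8;  |P| = 8
Check the pairing map k ↦ (π_A(k), π_B(k)):
  0 -> (0,0)
  1 -> (1,0)
  2 -> (0,1)
  3 -> (1,1)
  4 -> (0,2)
  5 -> (1,2)
  6 -> (0,3)
  7 -> (1,3)
distinct pairs in image: 8 / 8 needed
  → bijection onto A×B; projections well-typed.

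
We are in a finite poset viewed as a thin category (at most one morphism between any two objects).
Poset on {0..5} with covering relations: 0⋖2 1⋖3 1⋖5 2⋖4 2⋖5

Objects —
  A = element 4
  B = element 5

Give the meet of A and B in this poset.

Answer: A∧B = 2

Derivation:
Common predecessors of 4,5: {0,2}
  0 ≤ 2
  2 ≤ 2
glb = 2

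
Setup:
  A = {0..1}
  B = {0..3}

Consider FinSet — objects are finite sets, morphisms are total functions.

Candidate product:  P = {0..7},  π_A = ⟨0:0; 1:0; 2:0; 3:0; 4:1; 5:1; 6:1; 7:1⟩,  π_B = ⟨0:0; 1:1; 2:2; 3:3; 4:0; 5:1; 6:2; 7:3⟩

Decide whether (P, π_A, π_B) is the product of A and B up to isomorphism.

|A|·|B| = 2·4 = 8;  |P| = 8
Check the pairing map k ↦ (π_A(k), π_B(k)):
  0 : (0,0)
  1 : (0,1)
  2 : (0,2)
  3 : (0,3)
  4 : (1,0)
  5 : (1,1)
  6 : (1,2)
  7 : (1,3)
distinct pairs in image: 8 / 8 needed
  → bijection onto A×B; projections well-typed.

Answer: VALID PRODUCT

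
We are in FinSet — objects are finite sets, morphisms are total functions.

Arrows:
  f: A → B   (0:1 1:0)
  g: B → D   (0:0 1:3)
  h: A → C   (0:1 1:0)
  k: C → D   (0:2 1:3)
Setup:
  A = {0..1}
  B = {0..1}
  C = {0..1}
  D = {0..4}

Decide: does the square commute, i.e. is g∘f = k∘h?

Path 1 = f;g:
  0 f→1 g→3
  1 f→0 g→0
  composite₁ = (0:3 1:0)
Path 2 = h;k:
  0 h→1 k→3
  1 h→0 k→2
  composite₂ = (0:3 1:2)
Equal? distinct morphisms ✗

Answer: DOES NOT COMMUTE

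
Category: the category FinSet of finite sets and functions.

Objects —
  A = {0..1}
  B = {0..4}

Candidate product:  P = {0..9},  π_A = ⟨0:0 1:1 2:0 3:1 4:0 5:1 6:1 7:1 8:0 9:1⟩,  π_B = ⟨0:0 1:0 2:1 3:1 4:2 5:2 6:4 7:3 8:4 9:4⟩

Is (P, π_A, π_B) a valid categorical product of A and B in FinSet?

|A|·|B| = 2·5 = 10;  |P| = 10
Check the pairing map k ↦ (π_A(k), π_B(k)):
  0 : (0,0)
  1 : (1,0)
  2 : (0,1)
  3 : (1,1)
  4 : (0,2)
  5 : (1,2)
  6 : (1,4)
  7 : (1,3)
  8 : (0,4)
  9 : (1,4)  ✗ repeats pair of k=6
distinct pairs in image: 9 / 10 needed
  → (1,4) hit at k=6 and k=9

Answer: NOT A VALID PRODUCT — duplicate pair at indices 9,6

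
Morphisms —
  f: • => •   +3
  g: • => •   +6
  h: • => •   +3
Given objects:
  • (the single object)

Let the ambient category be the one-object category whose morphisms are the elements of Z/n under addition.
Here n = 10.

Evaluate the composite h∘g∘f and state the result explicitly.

  0 +3≡3 +6≡9 +3≡2  (mod 10)
⟦path⟧: +2

Answer: +2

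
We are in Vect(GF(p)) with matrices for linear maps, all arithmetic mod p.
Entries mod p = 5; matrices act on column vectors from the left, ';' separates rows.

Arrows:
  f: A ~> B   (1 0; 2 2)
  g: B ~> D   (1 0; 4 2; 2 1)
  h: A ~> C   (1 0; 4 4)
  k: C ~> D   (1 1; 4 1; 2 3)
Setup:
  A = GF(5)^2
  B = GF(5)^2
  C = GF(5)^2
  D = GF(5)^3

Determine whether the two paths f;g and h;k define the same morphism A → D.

Path 1 = f;g:
  e0=[1,0] f~>[1,2] g~>[1,3,4]
  e1=[0,1] f~>[0,2] g~>[0,4,2]
  composite₁ = (1 0; 3 4; 4 2)
Path 2 = h;k:
  e0=[1,0] h~>[1,4] k~>[0,3,4]
  e1=[0,1] h~>[0,4] k~>[4,4,2]
  composite₂ = (0 4; 3 4; 4 2)
Equal? distinct morphisms ✗

Answer: DOES NOT COMMUTE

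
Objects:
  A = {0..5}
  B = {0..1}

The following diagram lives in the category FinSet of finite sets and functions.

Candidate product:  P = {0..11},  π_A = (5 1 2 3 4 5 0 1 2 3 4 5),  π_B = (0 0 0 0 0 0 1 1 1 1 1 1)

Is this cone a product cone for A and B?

Answer: NOT A VALID PRODUCT — duplicate pair at indices 5,0

Work:
|A|·|B| = 6·2 = 12;  |P| = 12
Check the pairing map k ↦ (π_A(k), π_B(k)):
  0 : (5,0)
  1 : (1,0)
  2 : (2,0)
  3 : (3,0)
  4 : (4,0)
  5 : (5,0)  ✗ repeats pair of k=0
  6 : (0,1)
  7 : (1,1)
  8 : (2,1)
  9 : (3,1)
  10 : (4,1)
  11 : (5,1)
distinct pairs in image: 11 / 12 needed
  → (5,0) hit at k=0 and k=5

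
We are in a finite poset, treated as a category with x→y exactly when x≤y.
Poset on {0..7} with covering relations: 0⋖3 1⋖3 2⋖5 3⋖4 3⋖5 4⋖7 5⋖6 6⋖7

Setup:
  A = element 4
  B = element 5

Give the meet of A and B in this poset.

Answer: A∧B = 3

Work:
{x : x⊑A ∧ x⊑B} = {0,1,3}  (A=4, B=5)
  0 ⊑ 3
  1 ⊑ 3
  3 ⊑ 3
glb = 3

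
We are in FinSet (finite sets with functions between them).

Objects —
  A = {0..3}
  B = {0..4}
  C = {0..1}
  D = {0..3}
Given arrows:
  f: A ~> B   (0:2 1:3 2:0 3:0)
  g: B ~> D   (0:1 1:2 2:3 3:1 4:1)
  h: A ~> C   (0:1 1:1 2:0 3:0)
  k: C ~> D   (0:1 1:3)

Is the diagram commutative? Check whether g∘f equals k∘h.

Answer: DOES NOT COMMUTE

Derivation:
1) trace f;g:
  0 f~>2 g~>3
  1 f~>3 g~>1
  2 f~>0 g~>1
  3 f~>0 g~>1
  composite₁ = (0:3 1:1 2:1 3:1)
2) trace h;k:
  0 h~>1 k~>3
  1 h~>1 k~>3
  2 h~>0 k~>1
  3 h~>0 k~>1
  composite₂ = (0:3 1:3 2:1 3:1)
Equal? NO — does not commute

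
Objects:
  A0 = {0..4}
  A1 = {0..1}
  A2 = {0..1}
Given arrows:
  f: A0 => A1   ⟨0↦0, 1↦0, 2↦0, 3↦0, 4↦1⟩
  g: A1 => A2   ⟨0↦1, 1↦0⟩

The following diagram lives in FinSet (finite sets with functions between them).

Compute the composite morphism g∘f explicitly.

Answer: ⟨0↦1, 1↦1, 2↦1, 3↦1, 4↦0⟩

Work:
  0 f=>0 g=>1
  1 f=>0 g=>1
  2 f=>0 g=>1
  3 f=>0 g=>1
  4 f=>1 g=>0
⟦path⟧: ⟨0↦1, 1↦1, 2↦1, 3↦1, 4↦0⟩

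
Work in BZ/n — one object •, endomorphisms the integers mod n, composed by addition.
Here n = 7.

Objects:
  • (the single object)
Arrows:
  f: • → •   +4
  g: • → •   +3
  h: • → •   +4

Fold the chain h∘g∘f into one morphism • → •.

  0 +4≡4 +3≡0 +4≡4  (mod 7)
⟦path⟧: +4

Answer: +4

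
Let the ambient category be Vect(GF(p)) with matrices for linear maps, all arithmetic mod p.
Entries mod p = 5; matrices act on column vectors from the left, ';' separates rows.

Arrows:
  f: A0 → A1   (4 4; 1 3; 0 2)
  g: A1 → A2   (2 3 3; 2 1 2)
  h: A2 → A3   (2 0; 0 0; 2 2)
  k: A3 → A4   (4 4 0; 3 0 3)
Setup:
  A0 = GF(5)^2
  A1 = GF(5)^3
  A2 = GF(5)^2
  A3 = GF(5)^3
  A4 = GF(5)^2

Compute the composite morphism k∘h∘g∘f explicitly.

Answer: (3 4; 1 1)

Work:
  e0=(1,0) f→(4,1,0) g→(1,4) h→(2,0,0) k→(3,1)
  e1=(0,1) f→(4,3,2) g→(3,0) h→(1,0,1) k→(4,1)
result: (3 4; 1 1)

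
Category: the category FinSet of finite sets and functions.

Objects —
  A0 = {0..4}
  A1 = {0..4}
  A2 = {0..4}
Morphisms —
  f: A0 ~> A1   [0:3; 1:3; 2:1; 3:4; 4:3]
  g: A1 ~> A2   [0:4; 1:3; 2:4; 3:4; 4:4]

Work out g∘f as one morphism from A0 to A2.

Answer: [0:4; 1:4; 2:3; 3:4; 4:4]

Derivation:
  0 f~>3 g~>4
  1 f~>3 g~>4
  2 f~>1 g~>3
  3 f~>4 g~>4
  4 f~>3 g~>4
composite: [0:4; 1:4; 2:3; 3:4; 4:4]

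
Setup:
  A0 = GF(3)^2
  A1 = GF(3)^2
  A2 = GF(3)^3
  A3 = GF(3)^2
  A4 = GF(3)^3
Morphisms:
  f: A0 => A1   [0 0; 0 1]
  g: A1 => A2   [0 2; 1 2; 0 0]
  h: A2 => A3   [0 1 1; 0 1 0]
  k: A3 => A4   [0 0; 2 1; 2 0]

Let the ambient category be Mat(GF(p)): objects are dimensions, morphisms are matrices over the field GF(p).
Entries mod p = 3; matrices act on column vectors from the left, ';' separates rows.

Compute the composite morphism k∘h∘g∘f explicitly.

Answer: [0 0; 0 0; 0 1]

Trace:
  e0=[1,0] f=>[0,0] g=>[0,0,0] h=>[0,0] k=>[0,0,0]
  e1=[0,1] f=>[0,1] g=>[2,2,0] h=>[2,2] k=>[0,0,1]
composite: [0 0; 0 0; 0 1]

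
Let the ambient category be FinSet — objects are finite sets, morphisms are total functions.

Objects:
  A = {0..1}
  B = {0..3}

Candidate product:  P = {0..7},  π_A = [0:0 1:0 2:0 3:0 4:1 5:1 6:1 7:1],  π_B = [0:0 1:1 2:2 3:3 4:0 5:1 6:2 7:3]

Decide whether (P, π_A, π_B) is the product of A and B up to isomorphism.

Answer: VALID PRODUCT

Work:
|A|·|B| = 2·4 = 8;  |P| = 8
Check the pairing map k ↦ (π_A(k), π_B(k)):
  0 : (0,0)
  1 : (0,1)
  2 : (0,2)
  3 : (0,3)
  4 : (1,0)
  5 : (1,1)
  6 : (1,2)
  7 : (1,3)
distinct pairs in image: 8 / 8 needed
  → bijection onto A×B; projections well-typed.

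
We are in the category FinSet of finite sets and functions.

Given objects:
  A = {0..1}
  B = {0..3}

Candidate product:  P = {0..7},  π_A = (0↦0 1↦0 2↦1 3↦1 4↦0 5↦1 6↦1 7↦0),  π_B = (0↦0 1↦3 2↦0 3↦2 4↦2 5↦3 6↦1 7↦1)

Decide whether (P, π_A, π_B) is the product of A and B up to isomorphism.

Answer: VALID PRODUCT

Work:
|A|·|B| = 2·4 = 8;  |P| = 8
Check the pairing map k ↦ (π_A(k), π_B(k)):
  0 ↦ (0,0)
  1 ↦ (0,3)
  2 ↦ (1,0)
  3 ↦ (1,2)
  4 ↦ (0,2)
  5 ↦ (1,3)
  6 ↦ (1,1)
  7 ↦ (0,1)
distinct pairs in image: 8 / 8 needed
  → bijection onto A×B; projections well-typed.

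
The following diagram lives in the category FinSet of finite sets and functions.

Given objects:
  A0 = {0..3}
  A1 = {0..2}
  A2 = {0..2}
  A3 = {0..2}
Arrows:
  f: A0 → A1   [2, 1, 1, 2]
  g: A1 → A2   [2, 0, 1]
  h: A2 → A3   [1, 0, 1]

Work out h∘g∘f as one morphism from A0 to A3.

  0 f→2 g→1 h→0
  1 f→1 g→0 h→1
  2 f→1 g→0 h→1
  3 f→2 g→1 h→0
composite: [0, 1, 1, 0]

Answer: [0, 1, 1, 0]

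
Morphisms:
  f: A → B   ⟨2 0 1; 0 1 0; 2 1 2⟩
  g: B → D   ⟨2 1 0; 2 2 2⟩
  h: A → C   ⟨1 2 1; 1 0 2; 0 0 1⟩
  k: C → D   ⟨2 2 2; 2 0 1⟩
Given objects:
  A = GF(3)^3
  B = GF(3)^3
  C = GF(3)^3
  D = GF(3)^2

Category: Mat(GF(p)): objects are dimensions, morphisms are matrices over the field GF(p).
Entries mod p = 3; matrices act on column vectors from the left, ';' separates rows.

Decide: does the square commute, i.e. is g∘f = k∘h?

Answer: COMMUTES

Derivation:
1) trace f;g:
  e0=⟨1,0,0⟩ f→⟨2,0,2⟩ g→⟨1,2⟩
  e1=⟨0,1,0⟩ f→⟨0,1,1⟩ g→⟨1,1⟩
  e2=⟨0,0,1⟩ f→⟨1,0,2⟩ g→⟨2,0⟩
  composite₁ = ⟨1 1 2; 2 1 0⟩
2) trace h;k:
  e0=⟨1,0,0⟩ h→⟨1,1,0⟩ k→⟨1,2⟩
  e1=⟨0,1,0⟩ h→⟨2,0,0⟩ k→⟨1,1⟩
  e2=⟨0,0,1⟩ h→⟨1,2,1⟩ k→⟨2,0⟩
  composite₂ = ⟨1 1 2; 2 1 0⟩
Equal? same morphism ✓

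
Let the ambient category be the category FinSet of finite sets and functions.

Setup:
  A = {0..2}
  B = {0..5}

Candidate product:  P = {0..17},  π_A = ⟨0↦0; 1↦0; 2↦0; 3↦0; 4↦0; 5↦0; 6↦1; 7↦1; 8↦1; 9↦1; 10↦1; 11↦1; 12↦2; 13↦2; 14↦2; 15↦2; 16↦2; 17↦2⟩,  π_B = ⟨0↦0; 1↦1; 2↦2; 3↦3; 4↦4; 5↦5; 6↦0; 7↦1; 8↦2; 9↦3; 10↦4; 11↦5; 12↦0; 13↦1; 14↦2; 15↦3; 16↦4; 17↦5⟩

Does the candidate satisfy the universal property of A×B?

Answer: VALID PRODUCT

Derivation:
|A|·|B| = 3·6 = 18;  |P| = 18
Check the pairing map k ↦ (π_A(k), π_B(k)):
  0 ↦ (0,0)
  1 ↦ (0,1)
  2 ↦ (0,2)
  3 ↦ (0,3)
  4 ↦ (0,4)
  5 ↦ (0,5)
  6 ↦ (1,0)
  7 ↦ (1,1)
  8 ↦ (1,2)
  9 ↦ (1,3)
  10 ↦ (1,4)
  11 ↦ (1,5)
  12 ↦ (2,0)
  13 ↦ (2,1)
  14 ↦ (2,2)
  15 ↦ (2,3)
  16 ↦ (2,4)
  17 ↦ (2,5)
distinct pairs in image: 18 / 18 needed
  → bijection onto A×B; projections well-typed.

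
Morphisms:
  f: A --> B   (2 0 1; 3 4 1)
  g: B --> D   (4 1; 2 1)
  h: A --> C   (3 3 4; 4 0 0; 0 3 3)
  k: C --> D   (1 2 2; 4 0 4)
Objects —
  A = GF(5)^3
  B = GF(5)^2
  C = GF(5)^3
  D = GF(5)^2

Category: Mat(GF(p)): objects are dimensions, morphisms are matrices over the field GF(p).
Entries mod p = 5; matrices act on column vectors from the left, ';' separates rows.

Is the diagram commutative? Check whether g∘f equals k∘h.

Answer: COMMUTES

Derivation:
1) trace f;g:
  e0=⟨1,0,0⟩ f-->⟨2,3⟩ g-->⟨1,2⟩
  e1=⟨0,1,0⟩ f-->⟨0,4⟩ g-->⟨4,4⟩
  e2=⟨0,0,1⟩ f-->⟨1,1⟩ g-->⟨0,3⟩
  result₁ = (1 4 0; 2 4 3)
2) trace h;k:
  e0=⟨1,0,0⟩ h-->⟨3,4,0⟩ k-->⟨1,2⟩
  e1=⟨0,1,0⟩ h-->⟨3,0,3⟩ k-->⟨4,4⟩
  e2=⟨0,0,1⟩ h-->⟨4,0,3⟩ k-->⟨0,3⟩
  result₂ = (1 4 0; 2 4 3)
Equal? equal; square commutes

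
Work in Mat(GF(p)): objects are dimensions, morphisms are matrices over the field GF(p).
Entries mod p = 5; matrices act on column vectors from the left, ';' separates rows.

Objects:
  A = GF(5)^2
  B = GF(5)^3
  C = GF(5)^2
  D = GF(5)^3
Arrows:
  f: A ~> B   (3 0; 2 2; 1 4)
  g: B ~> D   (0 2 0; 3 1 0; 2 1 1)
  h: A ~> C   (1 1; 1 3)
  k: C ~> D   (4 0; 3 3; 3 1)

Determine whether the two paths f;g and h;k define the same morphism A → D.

Along f;g (path 1):
  e0=⟨1,0⟩ f~>⟨3,2,1⟩ g~>⟨4,1,4⟩
  e1=⟨0,1⟩ f~>⟨0,2,4⟩ g~>⟨4,2,1⟩
  result₁ = (4 4; 1 2; 4 1)
Along h;k (path 2):
  e0=⟨1,0⟩ h~>⟨1,1⟩ k~>⟨4,1,4⟩
  e1=⟨0,1⟩ h~>⟨1,3⟩ k~>⟨4,2,1⟩
  result₂ = (4 4; 1 2; 4 1)
Equal? YES — commutes

Answer: COMMUTES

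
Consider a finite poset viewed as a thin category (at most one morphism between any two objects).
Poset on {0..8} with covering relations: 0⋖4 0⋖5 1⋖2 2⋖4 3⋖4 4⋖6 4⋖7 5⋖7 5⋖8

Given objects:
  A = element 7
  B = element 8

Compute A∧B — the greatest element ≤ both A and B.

Answer: A∧B = 5

Derivation:
Common predecessors of 7,8: {0,5}
  0 <= 5
  5 <= 5
glb = 5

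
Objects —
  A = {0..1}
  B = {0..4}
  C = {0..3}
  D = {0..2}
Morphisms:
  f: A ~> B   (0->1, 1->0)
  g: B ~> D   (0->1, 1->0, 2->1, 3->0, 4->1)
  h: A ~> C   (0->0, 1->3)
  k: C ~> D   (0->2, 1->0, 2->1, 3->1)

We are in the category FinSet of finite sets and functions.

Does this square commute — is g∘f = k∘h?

Answer: DOES NOT COMMUTE

Trace:
1) trace f;g:
  0 f~>1 g~>0
  1 f~>0 g~>1
  ⟦path⟧₁ = (0->0, 1->1)
2) trace h;k:
  0 h~>0 k~>2
  1 h~>3 k~>1
  ⟦path⟧₂ = (0->2, 1->1)
Equal? distinct morphisms ✗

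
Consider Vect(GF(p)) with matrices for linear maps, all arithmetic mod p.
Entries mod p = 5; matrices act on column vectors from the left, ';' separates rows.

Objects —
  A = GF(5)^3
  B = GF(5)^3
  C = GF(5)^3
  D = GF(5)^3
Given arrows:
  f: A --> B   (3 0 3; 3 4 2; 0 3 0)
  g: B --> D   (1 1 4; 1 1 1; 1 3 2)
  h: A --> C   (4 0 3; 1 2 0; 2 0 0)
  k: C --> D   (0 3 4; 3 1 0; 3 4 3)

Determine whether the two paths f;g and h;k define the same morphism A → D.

Along f;g (path 1):
  e0=⟨1,0,0⟩ f-->⟨3,3,0⟩ g-->⟨1,1,2⟩
  e1=⟨0,1,0⟩ f-->⟨0,4,3⟩ g-->⟨1,2,3⟩
  e2=⟨0,0,1⟩ f-->⟨3,2,0⟩ g-->⟨0,0,4⟩
  ⟦path⟧₁ = (1 1 0; 1 2 0; 2 3 4)
Along h;k (path 2):
  e0=⟨1,0,0⟩ h-->⟨4,1,2⟩ k-->⟨1,3,2⟩
  e1=⟨0,1,0⟩ h-->⟨0,2,0⟩ k-->⟨1,2,3⟩
  e2=⟨0,0,1⟩ h-->⟨3,0,0⟩ k-->⟨0,4,4⟩
  ⟦path⟧₂ = (1 1 0; 3 2 4; 2 3 4)
Equal? differ; not commutative

Answer: DOES NOT COMMUTE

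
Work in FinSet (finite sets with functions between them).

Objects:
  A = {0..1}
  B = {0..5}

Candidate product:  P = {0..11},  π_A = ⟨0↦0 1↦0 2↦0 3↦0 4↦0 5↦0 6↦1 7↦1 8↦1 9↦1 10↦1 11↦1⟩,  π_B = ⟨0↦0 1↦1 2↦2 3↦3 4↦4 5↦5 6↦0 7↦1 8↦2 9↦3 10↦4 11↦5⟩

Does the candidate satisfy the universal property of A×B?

|A|·|B| = 2·6 = 12;  |P| = 12
Check the pairing map k ↦ (π_A(k), π_B(k)):
  0 ↦ (0,0)
  1 ↦ (0,1)
  2 ↦ (0,2)
  3 ↦ (0,3)
  4 ↦ (0,4)
  5 ↦ (0,5)
  6 ↦ (1,0)
  7 ↦ (1,1)
  8 ↦ (1,2)
  9 ↦ (1,3)
  10 ↦ (1,4)
  11 ↦ (1,5)
distinct pairs in image: 12 / 12 needed
  → bijection onto A×B; projections well-typed.

Answer: VALID PRODUCT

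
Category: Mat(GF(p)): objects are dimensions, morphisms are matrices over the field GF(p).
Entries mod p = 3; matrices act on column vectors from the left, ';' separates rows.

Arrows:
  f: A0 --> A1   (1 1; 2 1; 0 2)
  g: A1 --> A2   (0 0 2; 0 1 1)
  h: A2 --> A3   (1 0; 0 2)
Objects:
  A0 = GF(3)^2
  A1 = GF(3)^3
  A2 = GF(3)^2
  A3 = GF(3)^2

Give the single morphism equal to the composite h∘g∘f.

Answer: (0 1; 1 0)

Derivation:
  e0=⟨1,0⟩ f-->⟨1,2,0⟩ g-->⟨0,2⟩ h-->⟨0,1⟩
  e1=⟨0,1⟩ f-->⟨1,1,2⟩ g-->⟨1,0⟩ h-->⟨1,0⟩
composite: (0 1; 1 0)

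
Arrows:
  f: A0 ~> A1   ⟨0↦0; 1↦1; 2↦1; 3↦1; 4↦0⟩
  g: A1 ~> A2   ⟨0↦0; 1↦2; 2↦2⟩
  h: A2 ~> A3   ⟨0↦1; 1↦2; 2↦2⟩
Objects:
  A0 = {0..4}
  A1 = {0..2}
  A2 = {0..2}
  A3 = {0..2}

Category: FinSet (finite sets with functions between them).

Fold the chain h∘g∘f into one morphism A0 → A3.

  0 f~>0 g~>0 h~>1
  1 f~>1 g~>2 h~>2
  2 f~>1 g~>2 h~>2
  3 f~>1 g~>2 h~>2
  4 f~>0 g~>0 h~>1
result: ⟨0↦1; 1↦2; 2↦2; 3↦2; 4↦1⟩

Answer: ⟨0↦1; 1↦2; 2↦2; 3↦2; 4↦1⟩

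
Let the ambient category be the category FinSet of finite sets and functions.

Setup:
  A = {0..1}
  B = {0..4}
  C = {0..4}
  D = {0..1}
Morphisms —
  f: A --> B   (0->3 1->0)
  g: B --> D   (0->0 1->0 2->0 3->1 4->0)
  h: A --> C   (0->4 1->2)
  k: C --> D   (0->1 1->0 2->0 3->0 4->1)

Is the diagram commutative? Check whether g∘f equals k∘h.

Answer: COMMUTES

Work:
1) trace f;g:
  0 f-->3 g-->1
  1 f-->0 g-->0
  ⟦path⟧₁ = (0->1 1->0)
2) trace h;k:
  0 h-->4 k-->1
  1 h-->2 k-->0
  ⟦path⟧₂ = (0->1 1->0)
Equal? YES — commutes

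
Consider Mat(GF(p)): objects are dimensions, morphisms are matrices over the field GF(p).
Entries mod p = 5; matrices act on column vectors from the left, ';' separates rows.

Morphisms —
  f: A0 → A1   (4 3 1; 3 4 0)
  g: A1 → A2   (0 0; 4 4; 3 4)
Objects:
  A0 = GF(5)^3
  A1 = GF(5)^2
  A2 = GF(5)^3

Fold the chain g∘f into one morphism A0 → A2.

Answer: (0 0 0; 3 3 4; 4 0 3)

Trace:
  e0=[1,0,0] f→[4,3] g→[0,3,4]
  e1=[0,1,0] f→[3,4] g→[0,3,0]
  e2=[0,0,1] f→[1,0] g→[0,4,3]
⟦path⟧: (0 0 0; 3 3 4; 4 0 3)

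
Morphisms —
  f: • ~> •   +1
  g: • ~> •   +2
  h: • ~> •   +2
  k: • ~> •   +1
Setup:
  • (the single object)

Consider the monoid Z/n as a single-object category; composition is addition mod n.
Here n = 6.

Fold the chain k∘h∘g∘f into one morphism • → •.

  0 +1≡1 +2≡3 +2≡5 +1≡0  (mod 6)
result: +0

Answer: +0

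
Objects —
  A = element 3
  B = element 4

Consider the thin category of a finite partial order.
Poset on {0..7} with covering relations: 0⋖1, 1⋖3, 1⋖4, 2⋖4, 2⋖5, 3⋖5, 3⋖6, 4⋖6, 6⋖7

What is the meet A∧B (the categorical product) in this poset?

{x : x≤A ∧ x≤B} = {0,1}  (A=3, B=4)
  0 ≤ 1
  1 ≤ 1
glb = 1

Answer: A∧B = 1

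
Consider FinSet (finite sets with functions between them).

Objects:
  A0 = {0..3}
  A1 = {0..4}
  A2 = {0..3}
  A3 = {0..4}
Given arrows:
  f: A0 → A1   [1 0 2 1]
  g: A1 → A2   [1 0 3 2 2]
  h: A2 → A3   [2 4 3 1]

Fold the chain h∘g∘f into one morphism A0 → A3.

Answer: [2 4 1 2]

Derivation:
  0 f→1 g→0 h→2
  1 f→0 g→1 h→4
  2 f→2 g→3 h→1
  3 f→1 g→0 h→2
⟦path⟧: [2 4 1 2]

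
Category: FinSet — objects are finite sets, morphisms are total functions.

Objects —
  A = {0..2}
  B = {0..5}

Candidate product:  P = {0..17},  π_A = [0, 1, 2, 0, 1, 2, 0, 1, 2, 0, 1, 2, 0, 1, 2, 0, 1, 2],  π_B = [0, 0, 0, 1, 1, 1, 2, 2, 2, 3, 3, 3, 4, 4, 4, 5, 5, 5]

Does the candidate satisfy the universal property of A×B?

|A|·|B| = 3·6 = 18;  |P| = 18
Check the pairing map k ↦ (π_A(k), π_B(k)):
  0 ↦ (0,0)
  1 ↦ (1,0)
  2 ↦ (2,0)
  3 ↦ (0,1)
  4 ↦ (1,1)
  5 ↦ (2,1)
  6 ↦ (0,2)
  7 ↦ (1,2)
  8 ↦ (2,2)
  9 ↦ (0,3)
  10 ↦ (1,3)
  11 ↦ (2,3)
  12 ↦ (0,4)
  13 ↦ (1,4)
  14 ↦ (2,4)
  15 ↦ (0,5)
  16 ↦ (1,5)
  17 ↦ (2,5)
distinct pairs in image: 18 / 18 needed
  → bijection onto A×B; projections well-typed.

Answer: VALID PRODUCT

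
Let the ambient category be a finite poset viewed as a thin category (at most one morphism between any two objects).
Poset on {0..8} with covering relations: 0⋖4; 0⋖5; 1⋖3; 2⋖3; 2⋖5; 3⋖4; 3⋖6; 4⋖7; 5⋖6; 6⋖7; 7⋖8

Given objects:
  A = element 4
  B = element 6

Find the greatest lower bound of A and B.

Lower bounds of A=4 and B=6: {0,1,2,3}
  maximal lower bounds 0 and 3 are incomparable: neither 0<=3 nor 3<=0
→ no greatest lower bound exists

Answer: NO MEET EXISTS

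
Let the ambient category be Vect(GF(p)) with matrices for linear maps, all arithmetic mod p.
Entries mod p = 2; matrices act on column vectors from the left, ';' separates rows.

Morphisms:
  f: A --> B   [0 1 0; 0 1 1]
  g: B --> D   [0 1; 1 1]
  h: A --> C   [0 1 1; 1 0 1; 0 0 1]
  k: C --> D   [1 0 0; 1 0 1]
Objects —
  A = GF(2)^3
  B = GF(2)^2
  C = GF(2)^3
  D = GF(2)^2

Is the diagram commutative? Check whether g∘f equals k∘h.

Answer: DOES NOT COMMUTE

Work:
Along f;g (path 1):
  e0=⟨1,0,0⟩ f-->⟨0,0⟩ g-->⟨0,0⟩
  e1=⟨0,1,0⟩ f-->⟨1,1⟩ g-->⟨1,0⟩
  e2=⟨0,0,1⟩ f-->⟨0,1⟩ g-->⟨1,1⟩
  composite₁ = [0 1 1; 0 0 1]
Along h;k (path 2):
  e0=⟨1,0,0⟩ h-->⟨0,1,0⟩ k-->⟨0,0⟩
  e1=⟨0,1,0⟩ h-->⟨1,0,0⟩ k-->⟨1,1⟩
  e2=⟨0,0,1⟩ h-->⟨1,1,1⟩ k-->⟨1,0⟩
  composite₂ = [0 1 1; 0 1 0]
Equal? differ; not commutative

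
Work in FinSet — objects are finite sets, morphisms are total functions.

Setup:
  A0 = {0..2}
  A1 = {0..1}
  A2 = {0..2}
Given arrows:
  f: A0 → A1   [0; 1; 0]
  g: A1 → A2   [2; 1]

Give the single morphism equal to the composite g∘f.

  0 f→0 g→2
  1 f→1 g→1
  2 f→0 g→2
composite: [2; 1; 2]

Answer: [2; 1; 2]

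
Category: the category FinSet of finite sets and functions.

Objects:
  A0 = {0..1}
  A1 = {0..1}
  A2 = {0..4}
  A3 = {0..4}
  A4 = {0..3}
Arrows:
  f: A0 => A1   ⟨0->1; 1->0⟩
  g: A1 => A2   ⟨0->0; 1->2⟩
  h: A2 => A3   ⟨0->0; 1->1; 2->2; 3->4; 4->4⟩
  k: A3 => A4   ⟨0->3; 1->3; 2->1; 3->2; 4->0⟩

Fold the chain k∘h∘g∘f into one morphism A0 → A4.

  0 f=>1 g=>2 h=>2 k=>1
  1 f=>0 g=>0 h=>0 k=>3
result: ⟨0->1; 1->3⟩

Answer: ⟨0->1; 1->3⟩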